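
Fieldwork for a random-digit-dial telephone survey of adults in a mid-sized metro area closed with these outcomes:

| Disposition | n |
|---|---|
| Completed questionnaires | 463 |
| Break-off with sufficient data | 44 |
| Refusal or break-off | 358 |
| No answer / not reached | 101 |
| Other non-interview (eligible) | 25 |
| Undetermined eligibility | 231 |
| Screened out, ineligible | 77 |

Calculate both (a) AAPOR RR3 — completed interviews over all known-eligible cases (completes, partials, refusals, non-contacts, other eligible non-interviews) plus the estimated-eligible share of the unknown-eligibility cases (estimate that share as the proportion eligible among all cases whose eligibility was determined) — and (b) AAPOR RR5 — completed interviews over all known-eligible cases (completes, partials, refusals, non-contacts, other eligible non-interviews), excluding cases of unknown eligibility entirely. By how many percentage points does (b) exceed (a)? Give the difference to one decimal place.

Numerator → 463
Known eligible → 463 + 44 + 358 + 101 + 25 = 991
e = 991 / (991 + 77) = 991 / 1068 = 0.9279
e × U → 0.9279 × 231 = 214.34
Denominator → 991 + 214.34 = 1205.34
RR3 = 463 / 1205.34 = 0.3841
Denominator → 463 + 44 + 358 + 101 + 25 = 991
RR5 = 463 / 991 = 0.4672
Difference = 46.72 − 38.41 = 8.31 percentage points

8.3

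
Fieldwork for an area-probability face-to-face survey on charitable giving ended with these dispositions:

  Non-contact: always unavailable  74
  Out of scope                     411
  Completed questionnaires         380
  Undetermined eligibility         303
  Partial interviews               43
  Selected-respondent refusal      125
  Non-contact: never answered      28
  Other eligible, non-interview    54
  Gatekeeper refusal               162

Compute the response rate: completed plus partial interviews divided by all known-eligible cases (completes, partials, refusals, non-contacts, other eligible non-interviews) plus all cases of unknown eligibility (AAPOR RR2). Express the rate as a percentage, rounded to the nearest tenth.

36.2%

Refused = 162 + 125 = 287
No contact after all attempts = 28 + 74 = 102
Numerator: 380 + 43 = 423
Base: 380 + 43 + 287 + 102 + 54 + 303 = 1169
RR2 = 423 / 1169 = 0.3618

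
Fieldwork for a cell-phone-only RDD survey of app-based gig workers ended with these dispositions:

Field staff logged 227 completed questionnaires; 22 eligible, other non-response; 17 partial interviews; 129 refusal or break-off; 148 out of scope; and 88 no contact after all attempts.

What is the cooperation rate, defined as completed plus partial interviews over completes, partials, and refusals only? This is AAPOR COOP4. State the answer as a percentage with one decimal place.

Numerator = 227 + 17 = 244
Denom = 227 + 17 + 129 = 373
COOP4 = 244 / 373 = 0.6542

65.4%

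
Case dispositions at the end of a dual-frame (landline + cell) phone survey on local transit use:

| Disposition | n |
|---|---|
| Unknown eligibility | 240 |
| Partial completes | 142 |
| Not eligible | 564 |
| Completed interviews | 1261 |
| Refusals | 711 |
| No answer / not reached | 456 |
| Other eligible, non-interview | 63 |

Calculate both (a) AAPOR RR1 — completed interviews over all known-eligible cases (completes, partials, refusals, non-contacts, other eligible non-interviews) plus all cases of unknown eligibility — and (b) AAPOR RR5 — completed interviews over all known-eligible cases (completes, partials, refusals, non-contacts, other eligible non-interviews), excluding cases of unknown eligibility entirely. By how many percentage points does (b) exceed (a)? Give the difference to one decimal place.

4.0

Num: 1261
Denominator: 1261 + 142 + 711 + 456 + 63 + 240 = 2873
RR1 = 1261 / 2873 = 0.4389
Denominator: 1261 + 142 + 711 + 456 + 63 = 2633
RR5 = 1261 / 2633 = 0.4789
Difference = 47.89 − 43.89 = 4.00 percentage points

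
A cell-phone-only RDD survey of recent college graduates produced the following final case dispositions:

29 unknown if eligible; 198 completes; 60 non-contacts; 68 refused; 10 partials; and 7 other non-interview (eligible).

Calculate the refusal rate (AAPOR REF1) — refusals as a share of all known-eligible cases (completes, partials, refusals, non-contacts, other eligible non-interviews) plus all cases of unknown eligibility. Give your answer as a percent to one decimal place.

18.3%

Num = 68
Denominator = 198 + 10 + 68 + 60 + 7 + 29 = 372
REF1 = 68 / 372 = 0.1828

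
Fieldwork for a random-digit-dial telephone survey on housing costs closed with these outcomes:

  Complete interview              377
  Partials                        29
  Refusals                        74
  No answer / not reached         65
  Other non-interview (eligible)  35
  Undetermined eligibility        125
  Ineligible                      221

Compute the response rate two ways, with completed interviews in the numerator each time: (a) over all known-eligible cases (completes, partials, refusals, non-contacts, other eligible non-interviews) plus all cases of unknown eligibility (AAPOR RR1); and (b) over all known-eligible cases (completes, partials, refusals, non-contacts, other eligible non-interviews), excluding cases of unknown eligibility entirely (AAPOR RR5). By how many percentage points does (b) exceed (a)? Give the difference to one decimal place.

11.5

Num → 377
Denom → 377 + 29 + 74 + 65 + 35 + 125 = 705
RR1 = 377 / 705 = 0.5348
Denom → 377 + 29 + 74 + 65 + 35 = 580
RR5 = 377 / 580 = 0.6500
Difference = 65.00 − 53.48 = 11.52 percentage points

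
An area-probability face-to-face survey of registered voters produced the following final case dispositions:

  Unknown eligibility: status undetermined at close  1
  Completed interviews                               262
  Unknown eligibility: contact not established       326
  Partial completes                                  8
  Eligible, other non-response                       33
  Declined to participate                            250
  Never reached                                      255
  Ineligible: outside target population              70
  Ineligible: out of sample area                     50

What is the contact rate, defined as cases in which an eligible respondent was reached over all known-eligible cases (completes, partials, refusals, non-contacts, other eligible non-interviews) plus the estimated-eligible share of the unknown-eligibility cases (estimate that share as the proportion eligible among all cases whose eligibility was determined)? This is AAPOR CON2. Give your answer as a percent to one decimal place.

Unknown eligibility = 326 + 1 = 327
Out of scope = 70 + 50 = 120
Num → 262 + 8 + 250 + 33 = 553
Determined eligible → 262 + 8 + 250 + 255 + 33 = 808
e = 808 / (808 + 120) = 808 / 928 = 0.8707
e × U → 0.8707 × 327 = 284.72
Denom → 808 + 284.72 = 1092.72
CON2 = 553 / 1092.72 = 0.5061

50.6%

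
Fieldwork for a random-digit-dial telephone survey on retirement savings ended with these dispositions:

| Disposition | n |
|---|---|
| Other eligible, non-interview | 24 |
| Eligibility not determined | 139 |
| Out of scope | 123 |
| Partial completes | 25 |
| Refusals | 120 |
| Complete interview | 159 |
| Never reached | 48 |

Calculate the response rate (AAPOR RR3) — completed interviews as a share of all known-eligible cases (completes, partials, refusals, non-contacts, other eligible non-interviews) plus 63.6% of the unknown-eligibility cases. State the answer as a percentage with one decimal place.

34.2%

Top: 159
Eligible (known): 159 + 25 + 120 + 48 + 24 = 376
Estimated eligible among unknowns: 0.6360 × 139 = 88.40
Base: 376 + 88.40 = 464.40
RR3 = 159 / 464.40 = 0.3424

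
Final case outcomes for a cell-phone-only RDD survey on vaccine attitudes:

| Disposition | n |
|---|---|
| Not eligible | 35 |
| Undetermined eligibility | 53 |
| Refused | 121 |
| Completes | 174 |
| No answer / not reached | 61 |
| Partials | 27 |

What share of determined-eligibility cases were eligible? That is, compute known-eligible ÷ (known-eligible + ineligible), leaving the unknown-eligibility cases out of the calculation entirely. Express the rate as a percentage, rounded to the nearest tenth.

Known eligible = 174 + 27 + 121 + 61 = 383
e = 383 / (383 + 35) = 383 / 418 = 0.9163

91.6%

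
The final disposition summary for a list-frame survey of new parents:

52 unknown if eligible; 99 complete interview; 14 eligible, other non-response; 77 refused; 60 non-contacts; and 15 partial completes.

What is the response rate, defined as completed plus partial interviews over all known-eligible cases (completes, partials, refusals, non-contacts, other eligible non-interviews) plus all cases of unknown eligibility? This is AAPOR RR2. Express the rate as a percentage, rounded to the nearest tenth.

36.0%

Num: 99 + 15 = 114
Denom: 99 + 15 + 77 + 60 + 14 + 52 = 317
RR2 = 114 / 317 = 0.3596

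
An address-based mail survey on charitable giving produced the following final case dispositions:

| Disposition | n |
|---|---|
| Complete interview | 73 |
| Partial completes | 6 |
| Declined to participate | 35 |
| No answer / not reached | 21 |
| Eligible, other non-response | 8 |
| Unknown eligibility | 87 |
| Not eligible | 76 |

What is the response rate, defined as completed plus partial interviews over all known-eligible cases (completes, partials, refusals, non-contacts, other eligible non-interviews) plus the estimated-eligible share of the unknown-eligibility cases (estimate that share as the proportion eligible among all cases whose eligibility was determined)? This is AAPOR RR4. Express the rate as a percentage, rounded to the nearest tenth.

Top = 73 + 6 = 79
Determined eligible = 73 + 6 + 35 + 21 + 8 = 143
e = 143 / (143 + 76) = 143 / 219 = 0.6530
Estimated eligible among unknowns = 0.6530 × 87 = 56.81
Denom = 143 + 56.81 = 199.81
RR4 = 79 / 199.81 = 0.3954

39.5%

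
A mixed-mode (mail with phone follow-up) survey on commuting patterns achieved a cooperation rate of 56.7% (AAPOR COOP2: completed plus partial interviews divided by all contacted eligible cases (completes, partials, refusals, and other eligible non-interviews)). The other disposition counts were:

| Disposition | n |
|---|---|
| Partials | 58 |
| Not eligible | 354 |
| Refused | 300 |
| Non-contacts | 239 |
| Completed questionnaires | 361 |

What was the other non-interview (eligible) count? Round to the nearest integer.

Top → 361 + 58 = 419
COOP2 = 419 / D = 0.567
D = 419 / 0.567 = 739.0
Rest of base = 719
other non-interview (eligible) = 739.0 − 719 ≈ 20

20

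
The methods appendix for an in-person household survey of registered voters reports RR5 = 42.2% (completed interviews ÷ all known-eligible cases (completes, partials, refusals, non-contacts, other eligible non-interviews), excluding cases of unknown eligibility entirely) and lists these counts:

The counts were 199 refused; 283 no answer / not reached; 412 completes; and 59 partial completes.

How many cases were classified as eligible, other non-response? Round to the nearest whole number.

23

RR5 = 412 / D = 0.422
D = 412 / 0.422 = 976.3
Rest of base = 953
eligible, other non-response = 976.3 − 953 ≈ 23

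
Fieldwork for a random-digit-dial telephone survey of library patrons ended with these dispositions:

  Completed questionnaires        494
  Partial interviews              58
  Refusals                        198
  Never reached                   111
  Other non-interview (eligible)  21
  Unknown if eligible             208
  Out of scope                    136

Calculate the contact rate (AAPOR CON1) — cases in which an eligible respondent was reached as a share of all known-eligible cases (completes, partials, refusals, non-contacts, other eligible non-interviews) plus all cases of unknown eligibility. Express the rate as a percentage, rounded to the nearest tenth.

70.7%

Num → 494 + 58 + 198 + 21 = 771
Denom → 494 + 58 + 198 + 111 + 21 + 208 = 1090
CON1 = 771 / 1090 = 0.7073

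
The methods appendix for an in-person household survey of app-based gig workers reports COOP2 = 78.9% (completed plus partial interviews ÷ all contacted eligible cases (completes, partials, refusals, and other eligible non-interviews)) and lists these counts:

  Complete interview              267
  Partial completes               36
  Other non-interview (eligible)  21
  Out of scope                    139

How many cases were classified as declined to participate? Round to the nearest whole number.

60

Numerator: 267 + 36 = 303
COOP2 = 303 / D = 0.789
D = 303 / 0.789 = 384.0
Rest of base = 324
declined to participate = 384.0 − 324 ≈ 60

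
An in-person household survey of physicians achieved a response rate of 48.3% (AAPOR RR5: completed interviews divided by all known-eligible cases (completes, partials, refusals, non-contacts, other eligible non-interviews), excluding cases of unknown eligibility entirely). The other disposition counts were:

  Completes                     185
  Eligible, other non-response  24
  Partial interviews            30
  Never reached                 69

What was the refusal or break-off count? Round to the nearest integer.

75

RR5 = 185 / D = 0.483
D = 185 / 0.483 = 383.0
Rest of base = 308
refusal or break-off = 383.0 − 308 ≈ 75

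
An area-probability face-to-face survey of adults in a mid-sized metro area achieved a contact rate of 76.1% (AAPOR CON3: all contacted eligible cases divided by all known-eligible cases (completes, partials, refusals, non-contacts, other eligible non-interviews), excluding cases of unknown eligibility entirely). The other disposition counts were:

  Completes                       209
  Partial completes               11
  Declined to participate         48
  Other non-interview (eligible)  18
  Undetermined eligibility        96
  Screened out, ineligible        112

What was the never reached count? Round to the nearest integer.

Numerator → 209 + 11 + 48 + 18 = 286
CON3 = 286 / D = 0.761
D = 286 / 0.761 = 375.8
Rest of base = 286
never reached = 375.8 − 286 ≈ 90

90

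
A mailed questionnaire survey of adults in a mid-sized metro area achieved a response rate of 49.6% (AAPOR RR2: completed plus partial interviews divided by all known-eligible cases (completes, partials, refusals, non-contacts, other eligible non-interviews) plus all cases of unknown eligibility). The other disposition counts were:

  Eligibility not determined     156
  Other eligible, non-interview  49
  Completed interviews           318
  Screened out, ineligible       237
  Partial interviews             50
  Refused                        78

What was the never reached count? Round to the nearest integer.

91

Numerator: 318 + 50 = 368
RR2 = 368 / D = 0.496
D = 368 / 0.496 = 741.9
Other denominator terms total 651
never reached = 741.9 − 651 ≈ 91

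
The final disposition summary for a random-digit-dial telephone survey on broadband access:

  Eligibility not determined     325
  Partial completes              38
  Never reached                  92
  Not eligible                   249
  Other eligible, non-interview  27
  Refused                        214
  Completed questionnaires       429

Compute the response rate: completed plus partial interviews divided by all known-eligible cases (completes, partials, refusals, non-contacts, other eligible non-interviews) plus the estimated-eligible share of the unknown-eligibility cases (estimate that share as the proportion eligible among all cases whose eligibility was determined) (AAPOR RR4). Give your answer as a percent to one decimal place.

44.6%

Top → 429 + 38 = 467
Determined eligible → 429 + 38 + 214 + 92 + 27 = 800
e = 800 / (800 + 249) = 800 / 1049 = 0.7626
e × U → 0.7626 × 325 = 247.84
Denominator → 800 + 247.84 = 1047.84
RR4 = 467 / 1047.84 = 0.4457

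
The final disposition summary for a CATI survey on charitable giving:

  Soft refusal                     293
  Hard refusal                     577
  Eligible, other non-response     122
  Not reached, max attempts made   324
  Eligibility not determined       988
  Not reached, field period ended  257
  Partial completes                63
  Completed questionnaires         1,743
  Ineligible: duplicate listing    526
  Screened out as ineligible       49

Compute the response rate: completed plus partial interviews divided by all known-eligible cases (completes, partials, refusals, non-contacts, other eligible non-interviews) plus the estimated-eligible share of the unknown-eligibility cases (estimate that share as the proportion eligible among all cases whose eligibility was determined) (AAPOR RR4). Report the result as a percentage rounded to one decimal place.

42.8%

Refusals = 577 + 293 = 870
No answer / not reached = 257 + 324 = 581
Ineligible = 49 + 526 = 575
Numerator → 1743 + 63 = 1806
Known eligible → 1743 + 63 + 870 + 581 + 122 = 3379
e = 3379 / (3379 + 575) = 3379 / 3954 = 0.8546
e × U → 0.8546 × 988 = 844.34
Denom → 3379 + 844.34 = 4223.34
RR4 = 1806 / 4223.34 = 0.4276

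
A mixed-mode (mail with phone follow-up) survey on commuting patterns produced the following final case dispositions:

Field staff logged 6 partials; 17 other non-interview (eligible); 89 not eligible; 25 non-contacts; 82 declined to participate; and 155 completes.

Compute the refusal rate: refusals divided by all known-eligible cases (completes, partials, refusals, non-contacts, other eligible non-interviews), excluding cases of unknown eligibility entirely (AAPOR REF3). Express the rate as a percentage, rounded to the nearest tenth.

28.8%

Numerator → 82
Denominator → 155 + 6 + 82 + 25 + 17 = 285
REF3 = 82 / 285 = 0.2877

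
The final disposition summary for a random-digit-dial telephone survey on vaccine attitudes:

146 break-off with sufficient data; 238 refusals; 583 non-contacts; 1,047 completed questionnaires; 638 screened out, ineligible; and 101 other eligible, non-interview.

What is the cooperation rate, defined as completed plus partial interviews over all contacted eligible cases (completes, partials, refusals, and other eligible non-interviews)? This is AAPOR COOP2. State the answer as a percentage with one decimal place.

77.9%

Top = 1047 + 146 = 1193
Denominator = 1047 + 146 + 238 + 101 = 1532
COOP2 = 1193 / 1532 = 0.7787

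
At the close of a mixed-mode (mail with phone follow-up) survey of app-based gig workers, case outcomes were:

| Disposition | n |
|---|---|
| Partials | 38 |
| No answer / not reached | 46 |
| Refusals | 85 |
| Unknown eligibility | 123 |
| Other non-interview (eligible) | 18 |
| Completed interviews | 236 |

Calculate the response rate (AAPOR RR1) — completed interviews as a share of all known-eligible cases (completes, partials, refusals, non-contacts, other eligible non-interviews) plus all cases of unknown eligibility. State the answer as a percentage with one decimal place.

43.2%

Numerator = 236
Denom = 236 + 38 + 85 + 46 + 18 + 123 = 546
RR1 = 236 / 546 = 0.4322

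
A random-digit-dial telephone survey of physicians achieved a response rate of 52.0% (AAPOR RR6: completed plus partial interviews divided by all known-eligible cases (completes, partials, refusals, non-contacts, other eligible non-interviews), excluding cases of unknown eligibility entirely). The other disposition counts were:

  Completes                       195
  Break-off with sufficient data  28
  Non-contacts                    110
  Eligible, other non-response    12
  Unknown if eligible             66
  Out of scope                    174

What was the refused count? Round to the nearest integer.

84

Num: 195 + 28 = 223
RR6 = 223 / D = 0.520
D = 223 / 0.520 = 428.8
Other denominator terms total 345
refused = 428.8 − 345 ≈ 84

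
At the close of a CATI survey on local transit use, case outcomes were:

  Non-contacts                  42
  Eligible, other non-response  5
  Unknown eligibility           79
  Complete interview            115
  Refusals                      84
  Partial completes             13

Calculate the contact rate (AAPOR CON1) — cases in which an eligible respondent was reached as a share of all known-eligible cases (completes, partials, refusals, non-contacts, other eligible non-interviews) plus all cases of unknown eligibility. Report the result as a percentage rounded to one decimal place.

64.2%

Num: 115 + 13 + 84 + 5 = 217
Denom: 115 + 13 + 84 + 42 + 5 + 79 = 338
CON1 = 217 / 338 = 0.6420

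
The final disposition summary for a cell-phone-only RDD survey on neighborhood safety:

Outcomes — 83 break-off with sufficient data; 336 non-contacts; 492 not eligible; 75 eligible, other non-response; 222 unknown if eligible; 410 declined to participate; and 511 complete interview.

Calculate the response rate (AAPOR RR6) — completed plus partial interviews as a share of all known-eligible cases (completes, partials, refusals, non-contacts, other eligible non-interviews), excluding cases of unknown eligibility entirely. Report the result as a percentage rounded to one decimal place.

Num → 511 + 83 = 594
Denominator → 511 + 83 + 410 + 336 + 75 = 1415
RR6 = 594 / 1415 = 0.4198

42.0%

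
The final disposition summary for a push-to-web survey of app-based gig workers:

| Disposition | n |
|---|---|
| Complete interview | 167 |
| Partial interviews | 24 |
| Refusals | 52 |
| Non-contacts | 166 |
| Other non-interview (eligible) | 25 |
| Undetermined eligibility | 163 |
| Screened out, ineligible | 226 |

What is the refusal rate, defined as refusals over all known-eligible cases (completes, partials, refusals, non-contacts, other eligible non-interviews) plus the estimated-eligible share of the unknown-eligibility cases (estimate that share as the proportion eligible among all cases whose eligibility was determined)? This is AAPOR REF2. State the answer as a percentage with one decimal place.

9.6%

Numerator → 52
Eligible (known) → 167 + 24 + 52 + 166 + 25 = 434
e = 434 / (434 + 226) = 434 / 660 = 0.6576
Estimated eligible among unknowns → 0.6576 × 163 = 107.19
Base → 434 + 107.19 = 541.19
REF2 = 52 / 541.19 = 0.0961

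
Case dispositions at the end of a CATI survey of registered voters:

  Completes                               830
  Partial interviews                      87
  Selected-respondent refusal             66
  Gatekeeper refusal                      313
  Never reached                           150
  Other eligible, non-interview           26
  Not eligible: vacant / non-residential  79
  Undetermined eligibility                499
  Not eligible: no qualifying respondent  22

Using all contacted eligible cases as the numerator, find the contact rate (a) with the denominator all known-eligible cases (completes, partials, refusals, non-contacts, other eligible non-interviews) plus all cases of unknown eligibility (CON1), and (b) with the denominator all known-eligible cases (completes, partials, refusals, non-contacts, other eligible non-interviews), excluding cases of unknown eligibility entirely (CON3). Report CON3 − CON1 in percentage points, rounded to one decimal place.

Refusals = 313 + 66 = 379
Not eligible = 22 + 79 = 101
Numerator = 830 + 87 + 379 + 26 = 1322
Denom = 830 + 87 + 379 + 150 + 26 + 499 = 1971
CON1 = 1322 / 1971 = 0.6707
Denom = 830 + 87 + 379 + 150 + 26 = 1472
CON3 = 1322 / 1472 = 0.8981
Difference = 89.81 − 67.07 = 22.74 percentage points

22.7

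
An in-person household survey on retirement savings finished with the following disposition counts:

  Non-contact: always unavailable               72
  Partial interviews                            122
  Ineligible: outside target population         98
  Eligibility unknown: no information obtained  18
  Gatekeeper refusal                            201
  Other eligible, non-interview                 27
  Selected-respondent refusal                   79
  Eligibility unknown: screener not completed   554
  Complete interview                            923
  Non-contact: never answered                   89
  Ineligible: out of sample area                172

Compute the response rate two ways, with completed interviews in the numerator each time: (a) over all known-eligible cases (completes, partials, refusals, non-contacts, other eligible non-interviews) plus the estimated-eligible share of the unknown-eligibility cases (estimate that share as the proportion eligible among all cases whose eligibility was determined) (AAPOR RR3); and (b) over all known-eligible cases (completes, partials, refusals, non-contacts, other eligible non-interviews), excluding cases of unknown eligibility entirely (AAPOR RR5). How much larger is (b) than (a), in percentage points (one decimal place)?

Refused = 201 + 79 = 280
No contact after all attempts = 89 + 72 = 161
Undetermined eligibility = 554 + 18 = 572
Out of scope = 98 + 172 = 270
Num → 923
Eligible (known) → 923 + 122 + 280 + 161 + 27 = 1513
e = 1513 / (1513 + 270) = 1513 / 1783 = 0.8486
Estimated eligible among unknowns → 0.8486 × 572 = 485.40
Denom → 1513 + 485.40 = 1998.40
RR3 = 923 / 1998.40 = 0.4619
Denom → 923 + 122 + 280 + 161 + 27 = 1513
RR5 = 923 / 1513 = 0.6100
Difference = 61.00 − 46.19 = 14.81 percentage points

14.8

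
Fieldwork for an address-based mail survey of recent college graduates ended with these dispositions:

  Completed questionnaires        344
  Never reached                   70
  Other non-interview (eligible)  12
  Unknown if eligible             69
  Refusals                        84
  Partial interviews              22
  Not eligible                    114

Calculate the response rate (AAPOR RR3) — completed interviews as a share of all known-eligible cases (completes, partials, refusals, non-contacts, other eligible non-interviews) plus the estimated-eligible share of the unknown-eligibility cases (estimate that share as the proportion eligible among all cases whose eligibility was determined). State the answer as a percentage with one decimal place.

Numerator: 344
Determined eligible: 344 + 22 + 84 + 70 + 12 = 532
e = 532 / (532 + 114) = 532 / 646 = 0.8235
Eligible share of unknowns: 0.8235 × 69 = 56.82
Denominator: 532 + 56.82 = 588.82
RR3 = 344 / 588.82 = 0.5842

58.4%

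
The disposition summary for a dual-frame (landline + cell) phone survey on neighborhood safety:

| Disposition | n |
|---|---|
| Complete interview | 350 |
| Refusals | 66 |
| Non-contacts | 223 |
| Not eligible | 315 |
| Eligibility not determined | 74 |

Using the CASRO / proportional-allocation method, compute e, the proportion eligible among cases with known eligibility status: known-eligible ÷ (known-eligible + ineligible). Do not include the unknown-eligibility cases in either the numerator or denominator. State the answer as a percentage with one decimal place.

Known eligible: 350 + 66 + 223 = 639
e = 639 / (639 + 315) = 639 / 954 = 0.6698

67.0%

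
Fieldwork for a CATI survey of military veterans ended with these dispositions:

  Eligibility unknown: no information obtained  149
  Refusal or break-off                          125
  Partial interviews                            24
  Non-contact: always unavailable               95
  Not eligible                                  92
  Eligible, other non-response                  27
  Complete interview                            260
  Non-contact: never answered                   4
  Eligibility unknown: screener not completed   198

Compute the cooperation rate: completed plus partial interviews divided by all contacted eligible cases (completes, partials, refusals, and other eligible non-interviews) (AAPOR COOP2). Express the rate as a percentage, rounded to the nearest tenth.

No contact after all attempts = 4 + 95 = 99
Unknown if eligible = 198 + 149 = 347
Num: 260 + 24 = 284
Denom: 260 + 24 + 125 + 27 = 436
COOP2 = 284 / 436 = 0.6514

65.1%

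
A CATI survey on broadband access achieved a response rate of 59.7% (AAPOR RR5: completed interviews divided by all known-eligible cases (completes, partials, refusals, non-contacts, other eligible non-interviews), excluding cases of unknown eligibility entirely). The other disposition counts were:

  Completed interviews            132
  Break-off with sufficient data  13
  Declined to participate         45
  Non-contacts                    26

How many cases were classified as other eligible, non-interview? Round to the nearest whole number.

5

RR5 = 132 / D = 0.597
D = 132 / 0.597 = 221.1
Remaining denominator categories sum to 216
other eligible, non-interview = 221.1 − 216 ≈ 5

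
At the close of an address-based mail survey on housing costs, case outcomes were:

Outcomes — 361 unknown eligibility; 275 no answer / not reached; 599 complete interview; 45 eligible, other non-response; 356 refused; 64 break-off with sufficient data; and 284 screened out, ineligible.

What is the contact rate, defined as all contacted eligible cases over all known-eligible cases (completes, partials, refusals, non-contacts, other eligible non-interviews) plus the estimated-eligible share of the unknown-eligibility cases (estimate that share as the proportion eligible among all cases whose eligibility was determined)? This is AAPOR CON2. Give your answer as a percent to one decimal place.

65.0%

Numerator = 599 + 64 + 356 + 45 = 1064
Determined eligible = 599 + 64 + 356 + 275 + 45 = 1339
e = 1339 / (1339 + 284) = 1339 / 1623 = 0.8250
Eligible share of unknowns = 0.8250 × 361 = 297.82
Base = 1339 + 297.82 = 1636.82
CON2 = 1064 / 1636.82 = 0.6500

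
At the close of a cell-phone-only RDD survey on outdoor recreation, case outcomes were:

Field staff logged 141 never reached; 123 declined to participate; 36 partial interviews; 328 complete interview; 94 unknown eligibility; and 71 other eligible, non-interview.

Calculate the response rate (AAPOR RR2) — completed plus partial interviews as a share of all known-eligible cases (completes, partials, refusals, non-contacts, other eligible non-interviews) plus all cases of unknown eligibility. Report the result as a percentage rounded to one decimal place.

Num: 328 + 36 = 364
Base: 328 + 36 + 123 + 141 + 71 + 94 = 793
RR2 = 364 / 793 = 0.4590

45.9%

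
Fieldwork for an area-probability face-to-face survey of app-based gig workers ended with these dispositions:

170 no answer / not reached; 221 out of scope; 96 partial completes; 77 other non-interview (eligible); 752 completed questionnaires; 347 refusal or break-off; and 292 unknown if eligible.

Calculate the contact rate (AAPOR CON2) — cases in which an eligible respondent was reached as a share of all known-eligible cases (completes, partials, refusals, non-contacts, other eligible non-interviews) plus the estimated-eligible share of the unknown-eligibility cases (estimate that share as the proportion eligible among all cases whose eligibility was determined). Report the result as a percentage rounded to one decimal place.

Numerator = 752 + 96 + 347 + 77 = 1272
Eligible (known) = 752 + 96 + 347 + 170 + 77 = 1442
e = 1442 / (1442 + 221) = 1442 / 1663 = 0.8671
e × U = 0.8671 × 292 = 253.19
Base = 1442 + 253.19 = 1695.19
CON2 = 1272 / 1695.19 = 0.7504

75.0%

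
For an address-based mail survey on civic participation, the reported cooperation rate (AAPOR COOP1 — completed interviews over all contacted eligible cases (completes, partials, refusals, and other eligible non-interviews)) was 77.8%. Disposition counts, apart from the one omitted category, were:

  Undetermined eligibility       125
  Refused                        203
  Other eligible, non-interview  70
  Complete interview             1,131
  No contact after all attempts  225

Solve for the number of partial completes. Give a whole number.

50

COOP1 = 1131 / D = 0.778
D = 1131 / 0.778 = 1453.7
Rest of base = 1404
partial completes = 1453.7 − 1404 ≈ 50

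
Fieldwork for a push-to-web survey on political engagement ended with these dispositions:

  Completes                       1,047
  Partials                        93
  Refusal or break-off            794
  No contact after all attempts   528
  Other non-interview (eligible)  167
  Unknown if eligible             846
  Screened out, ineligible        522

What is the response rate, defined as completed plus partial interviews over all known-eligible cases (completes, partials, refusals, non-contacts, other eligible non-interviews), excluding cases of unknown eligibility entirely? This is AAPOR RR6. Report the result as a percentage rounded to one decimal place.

Numerator = 1047 + 93 = 1140
Base = 1047 + 93 + 794 + 528 + 167 = 2629
RR6 = 1140 / 2629 = 0.4336

43.4%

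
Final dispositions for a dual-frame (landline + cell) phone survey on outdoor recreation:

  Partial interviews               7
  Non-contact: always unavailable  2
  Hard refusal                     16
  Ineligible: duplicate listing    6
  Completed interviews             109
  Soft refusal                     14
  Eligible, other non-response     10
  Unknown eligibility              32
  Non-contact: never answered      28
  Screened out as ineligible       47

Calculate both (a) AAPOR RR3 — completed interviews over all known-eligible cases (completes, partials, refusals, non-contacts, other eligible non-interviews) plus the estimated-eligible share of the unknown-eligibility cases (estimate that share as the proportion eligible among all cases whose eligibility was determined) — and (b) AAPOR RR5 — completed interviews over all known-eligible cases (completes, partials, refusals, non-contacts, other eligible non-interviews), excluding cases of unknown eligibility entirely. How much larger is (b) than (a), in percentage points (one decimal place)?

6.9

Refusals = 16 + 14 = 30
Non-contacts = 28 + 2 = 30
Screened out, ineligible = 47 + 6 = 53
Top → 109
Eligible (known) → 109 + 7 + 30 + 30 + 10 = 186
e = 186 / (186 + 53) = 186 / 239 = 0.7782
e × U → 0.7782 × 32 = 24.90
Base → 186 + 24.90 = 210.90
RR3 = 109 / 210.90 = 0.5168
Base → 109 + 7 + 30 + 30 + 10 = 186
RR5 = 109 / 186 = 0.5860
Difference = 58.60 − 51.68 = 6.92 percentage points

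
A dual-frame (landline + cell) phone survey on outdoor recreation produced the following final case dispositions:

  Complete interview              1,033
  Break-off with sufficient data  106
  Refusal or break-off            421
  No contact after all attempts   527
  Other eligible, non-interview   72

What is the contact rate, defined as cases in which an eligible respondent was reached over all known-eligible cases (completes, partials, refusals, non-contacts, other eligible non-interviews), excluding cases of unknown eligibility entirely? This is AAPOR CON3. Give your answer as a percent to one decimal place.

Top → 1033 + 106 + 421 + 72 = 1632
Base → 1033 + 106 + 421 + 527 + 72 = 2159
CON3 = 1632 / 2159 = 0.7559

75.6%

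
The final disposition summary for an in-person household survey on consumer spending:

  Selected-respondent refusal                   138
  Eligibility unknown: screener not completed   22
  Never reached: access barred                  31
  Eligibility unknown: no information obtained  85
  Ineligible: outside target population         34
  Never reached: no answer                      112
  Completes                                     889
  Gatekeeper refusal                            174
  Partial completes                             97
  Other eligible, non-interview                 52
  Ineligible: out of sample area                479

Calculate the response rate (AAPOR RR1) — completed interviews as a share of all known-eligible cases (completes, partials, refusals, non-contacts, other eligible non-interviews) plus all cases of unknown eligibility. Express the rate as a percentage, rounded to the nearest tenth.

Refused = 174 + 138 = 312
Never reached = 112 + 31 = 143
Unknown if eligible = 22 + 85 = 107
Out of scope = 34 + 479 = 513
Num → 889
Base → 889 + 97 + 312 + 143 + 52 + 107 = 1600
RR1 = 889 / 1600 = 0.5556

55.6%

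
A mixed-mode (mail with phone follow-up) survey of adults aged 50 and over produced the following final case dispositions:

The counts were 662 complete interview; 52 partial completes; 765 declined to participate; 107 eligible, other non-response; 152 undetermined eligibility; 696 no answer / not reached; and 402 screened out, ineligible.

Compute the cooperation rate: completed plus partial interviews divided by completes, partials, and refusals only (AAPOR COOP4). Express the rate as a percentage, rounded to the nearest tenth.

48.3%

Top → 662 + 52 = 714
Base → 662 + 52 + 765 = 1479
COOP4 = 714 / 1479 = 0.4828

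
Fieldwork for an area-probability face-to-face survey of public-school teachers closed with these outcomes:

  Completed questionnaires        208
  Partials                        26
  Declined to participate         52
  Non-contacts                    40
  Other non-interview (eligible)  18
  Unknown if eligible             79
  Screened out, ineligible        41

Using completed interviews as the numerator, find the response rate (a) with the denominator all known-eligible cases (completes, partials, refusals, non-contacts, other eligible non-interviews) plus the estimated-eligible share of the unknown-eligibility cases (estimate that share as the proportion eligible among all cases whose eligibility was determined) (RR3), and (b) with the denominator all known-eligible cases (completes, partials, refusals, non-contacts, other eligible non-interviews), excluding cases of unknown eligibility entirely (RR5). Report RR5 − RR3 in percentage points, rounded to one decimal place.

10.3

Num = 208
Eligible (known) = 208 + 26 + 52 + 40 + 18 = 344
e = 344 / (344 + 41) = 344 / 385 = 0.8935
e × U = 0.8935 × 79 = 70.59
Base = 344 + 70.59 = 414.59
RR3 = 208 / 414.59 = 0.5017
Base = 208 + 26 + 52 + 40 + 18 = 344
RR5 = 208 / 344 = 0.6047
Difference = 60.47 − 50.17 = 10.30 percentage points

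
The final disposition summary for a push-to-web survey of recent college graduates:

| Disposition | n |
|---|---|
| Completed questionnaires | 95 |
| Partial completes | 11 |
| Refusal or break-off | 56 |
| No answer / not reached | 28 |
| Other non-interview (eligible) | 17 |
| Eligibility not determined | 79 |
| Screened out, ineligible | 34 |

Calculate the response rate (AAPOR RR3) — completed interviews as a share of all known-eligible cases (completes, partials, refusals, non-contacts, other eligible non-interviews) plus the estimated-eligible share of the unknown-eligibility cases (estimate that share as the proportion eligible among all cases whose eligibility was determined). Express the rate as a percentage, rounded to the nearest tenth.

Num = 95
Known eligible = 95 + 11 + 56 + 28 + 17 = 207
e = 207 / (207 + 34) = 207 / 241 = 0.8589
Eligible share of unknowns = 0.8589 × 79 = 67.85
Denominator = 207 + 67.85 = 274.85
RR3 = 95 / 274.85 = 0.3456

34.6%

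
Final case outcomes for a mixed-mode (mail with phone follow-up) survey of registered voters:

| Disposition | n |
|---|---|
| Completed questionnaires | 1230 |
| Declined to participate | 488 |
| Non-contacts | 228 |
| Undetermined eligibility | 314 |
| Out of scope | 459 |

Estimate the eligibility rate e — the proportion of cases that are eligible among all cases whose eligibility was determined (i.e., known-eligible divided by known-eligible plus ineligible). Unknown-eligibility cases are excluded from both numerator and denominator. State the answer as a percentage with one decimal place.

Known eligible → 1230 + 488 + 228 = 1946
e = 1946 / (1946 + 459) = 1946 / 2405 = 0.8091

80.9%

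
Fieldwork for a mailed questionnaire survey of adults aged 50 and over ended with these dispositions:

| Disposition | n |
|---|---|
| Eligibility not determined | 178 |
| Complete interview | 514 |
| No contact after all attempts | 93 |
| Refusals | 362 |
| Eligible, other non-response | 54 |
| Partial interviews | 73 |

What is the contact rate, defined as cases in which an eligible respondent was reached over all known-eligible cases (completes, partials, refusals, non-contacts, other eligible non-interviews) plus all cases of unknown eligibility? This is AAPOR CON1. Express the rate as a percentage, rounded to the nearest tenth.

78.7%

Numerator: 514 + 73 + 362 + 54 = 1003
Denom: 514 + 73 + 362 + 93 + 54 + 178 = 1274
CON1 = 1003 / 1274 = 0.7873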